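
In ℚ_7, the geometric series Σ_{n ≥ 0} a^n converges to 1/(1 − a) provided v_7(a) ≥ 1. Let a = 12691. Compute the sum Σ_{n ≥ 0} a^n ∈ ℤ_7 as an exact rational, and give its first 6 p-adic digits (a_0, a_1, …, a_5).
Σ a^n = 1/(1 − a) = -1/12690;  first 6 digits = (1, 0, 0, 2, 5, 0)

v_7(a) = 3 ≥ 1, so the series converges in ℤ_7 to 1/(1 − a) = 1/(1 − 12691) = -1/12690. Expand this rational in ℤ_7: compute digits iteratively via d_i = x_i mod 7, x_{i+1} = (x_i − d_i)/7. The first 6 digits are (1, 0, 0, 2, 5, 0).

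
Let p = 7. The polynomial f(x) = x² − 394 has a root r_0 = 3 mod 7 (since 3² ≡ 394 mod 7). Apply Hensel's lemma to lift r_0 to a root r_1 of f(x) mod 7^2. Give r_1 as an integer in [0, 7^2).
r_1 = 10 (mod 49)

Hensel's recurrence: r_{i+1} = r_i − f(r_i)·(f′(r_i))^{-1} mod 7^{i+2}, with f′(x) = 2x. Iterate:
  r_0 = 3 (mod 7)
  r_1 = 10 (mod 49)
Final: r_1 = 10, and one checks f(r_1) ≡ 0 mod 7^2.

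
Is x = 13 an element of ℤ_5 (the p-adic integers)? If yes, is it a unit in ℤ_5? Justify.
x ∈ ℤ_5^× (unit); v_5(x) = 0

ℤ_5 = {x ∈ ℚ_5 : v_5(x) ≥ 0} and ℤ_5^× = {x ∈ ℤ_5 : v_5(x) = 0}. Here v_5(13) = v_5(num) − v_5(den) = 0; compare against these criteria.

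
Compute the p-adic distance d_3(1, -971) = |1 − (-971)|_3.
d_3(1, -971) = 1/243

Step 1 — x − y = 1 − (-971) = 972. Step 2 — v_3(972) = 5 (factor: 972 = (3^5 · 4); the sign does not affect v_p). Step 3 — |x − y|_3 = 3^{-5} = 1/243.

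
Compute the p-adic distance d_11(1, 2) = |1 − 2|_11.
d_11(1, 2) = 1

Step 1 — x − y = 1 − 2 = -1. Step 2 — v_11(-1) = 0 (factor: -1 = −(11^0 · 1); the sign does not affect v_p). Step 3 — |x − y|_11 = 11^{0} = 1.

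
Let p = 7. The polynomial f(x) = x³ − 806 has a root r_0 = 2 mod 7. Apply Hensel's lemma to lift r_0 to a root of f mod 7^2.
r_1 = 44 (mod 49)

Hensel: r_{i+1} = r_i − f(r_i)/f′(r_i) mod 7^{i+2}, where f′(x) = 3x². Iterate:
  r_0 = 2 (mod 7)
  r_1 = 44 (mod 49)
Final: r = 44 with f(r) ≡ 0 mod 7^2.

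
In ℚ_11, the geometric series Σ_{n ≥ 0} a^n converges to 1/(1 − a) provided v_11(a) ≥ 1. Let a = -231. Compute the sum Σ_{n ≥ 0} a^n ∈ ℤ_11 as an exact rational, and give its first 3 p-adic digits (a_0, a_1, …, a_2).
Σ a^n = 1/(1 − a) = 1/232;  first 3 digits = (1, 1, 10)

v_11(a) = 1 ≥ 1, so the series converges in ℤ_11 to 1/(1 − a) = 1/(1 − (-231)) = 1/232. Expand this rational in ℤ_11: compute digits iteratively via d_i = x_i mod 11, x_{i+1} = (x_i − d_i)/11. The first 3 digits are (1, 1, 10).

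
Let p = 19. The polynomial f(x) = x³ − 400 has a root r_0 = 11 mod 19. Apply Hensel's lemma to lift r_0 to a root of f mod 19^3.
r_2 = 3697 (mod 6859)

Hensel: r_{i+1} = r_i − f(r_i)/f′(r_i) mod 19^{i+2}, where f′(x) = 3x². Iterate:
  r_0 = 11 (mod 19)
  r_1 = 87 (mod 361)
  r_2 = 3697 (mod 6859)
Final: r = 3697 with f(r) ≡ 0 mod 19^3.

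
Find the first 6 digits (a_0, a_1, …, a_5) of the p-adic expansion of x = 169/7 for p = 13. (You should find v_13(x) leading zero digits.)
(a_0, …, a_5) = (0, 0, 2, 11, 1, 11)

v_13(169/7) = 2, so a_0 = ... = a_1 = 0. Factor out: x = 13^2 · u with u = 1/7 a unit in ℤ_13. Expand u iteratively via a_{v+i} = u_i mod 13, u_{i+1} = (u_i − a_{v+i})/13:
  u_0 = 1/7;  a_2 = 2;  u_1 = (u_0 − 2)/13 = -1/7
  u_1 = -1/7;  a_3 = 11;  u_2 = (u_1 − 11)/13 = -6/7
  u_2 = -6/7;  a_4 = 1;  u_3 = (u_2 − 1)/13 = -1/7
  u_3 = -1/7;  a_5 = 11;  u_4 = (u_3 − 11)/13 = -6/7
Digits: (0, 0, 2, 11, 1, 11).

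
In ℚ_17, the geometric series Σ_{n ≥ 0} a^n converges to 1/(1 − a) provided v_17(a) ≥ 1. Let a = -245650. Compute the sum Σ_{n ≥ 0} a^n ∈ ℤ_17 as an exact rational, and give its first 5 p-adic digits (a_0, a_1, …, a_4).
Σ a^n = 1/(1 − a) = 1/245651;  first 5 digits = (1, 0, 0, 1, 14)

v_17(a) = 3 ≥ 1, so the series converges in ℤ_17 to 1/(1 − a) = 1/(1 − (-245650)) = 1/245651. Expand this rational in ℤ_17: compute digits iteratively via d_i = x_i mod 17, x_{i+1} = (x_i − d_i)/17. The first 5 digits are (1, 0, 0, 1, 14).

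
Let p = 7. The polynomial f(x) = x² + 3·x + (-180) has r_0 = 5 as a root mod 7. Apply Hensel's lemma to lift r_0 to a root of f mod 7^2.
r_1 = 12 (mod 49)

Hensel: r_{i+1} = r_i − f(r_i)·(f′(r_i))^{-1} mod 7^{i+2}, f′(x) = 2x + 3. Iterate:
  r_0 = 5 (mod 7)
  r_1 = 12 (mod 49)
Final: r = 12 satisfies f(r) ≡ 0 mod 7^2.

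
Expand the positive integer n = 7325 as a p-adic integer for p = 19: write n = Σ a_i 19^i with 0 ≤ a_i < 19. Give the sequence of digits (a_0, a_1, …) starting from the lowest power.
(a_0, a_1, …) = (10, 5, 1, 1)

Repeated division by 19 gives the digits low-to-high: 7325 = 10 + 5·19^1 + 1·19^2 + 1·19^3. Digit sequence: (10, 5, 1, 1).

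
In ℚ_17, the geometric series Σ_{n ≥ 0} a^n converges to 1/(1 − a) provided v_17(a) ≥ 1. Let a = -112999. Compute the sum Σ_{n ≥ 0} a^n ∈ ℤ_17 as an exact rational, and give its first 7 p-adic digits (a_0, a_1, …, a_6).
Σ a^n = 1/(1 − a) = 1/113000;  first 7 digits = (1, 0, 0, 11, 15, 16, 1)

v_17(a) = 3 ≥ 1, so the series converges in ℤ_17 to 1/(1 − a) = 1/(1 − (-112999)) = 1/113000. Expand this rational in ℤ_17: compute digits iteratively via d_i = x_i mod 17, x_{i+1} = (x_i − d_i)/17. The first 7 digits are (1, 0, 0, 11, 15, 16, 1).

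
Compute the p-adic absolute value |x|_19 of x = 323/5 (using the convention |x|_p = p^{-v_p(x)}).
|323/5|_19 = 1/19

Step 1 — compute v_19(x) by factoring powers of 19 out of the numerator and denominator: v_19(323/5) = 1. Step 2 — apply |x|_p = p^{-v_p(x)} = 19^{-1} = 1/19.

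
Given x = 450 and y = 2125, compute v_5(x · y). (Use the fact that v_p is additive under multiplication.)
v_5(956250) = 5

v_p(x) = 2 (factor: 450 = 5^2 · 18); v_p(y) = 3 (factor: 2125 = 5^3 · 17). Additivity: v_p(xy) = v_p(x) + v_p(y) = 2 + 3 = 5. (Direct check: xy = 956250 = 5^5 · (306).)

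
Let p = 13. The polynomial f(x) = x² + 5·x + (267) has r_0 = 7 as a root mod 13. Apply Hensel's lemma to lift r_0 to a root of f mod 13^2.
r_1 = 33 (mod 169)

Hensel: r_{i+1} = r_i − f(r_i)·(f′(r_i))^{-1} mod 13^{i+2}, f′(x) = 2x + 5. Iterate:
  r_0 = 7 (mod 13)
  r_1 = 33 (mod 169)
Final: r = 33 satisfies f(r) ≡ 0 mod 13^2.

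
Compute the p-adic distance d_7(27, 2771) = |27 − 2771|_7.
d_7(27, 2771) = 1/343

Step 1 — x − y = 27 − 2771 = -2744. Step 2 — v_7(-2744) = 3 (factor: -2744 = −(7^3 · 8); the sign does not affect v_p). Step 3 — |x − y|_7 = 7^{-3} = 1/343.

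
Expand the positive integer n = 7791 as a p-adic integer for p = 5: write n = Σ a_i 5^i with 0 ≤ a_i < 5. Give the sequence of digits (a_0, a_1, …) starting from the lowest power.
(a_0, a_1, …) = (1, 3, 1, 2, 2, 2)

Repeated division by 5 gives the digits low-to-high: 7791 = 1 + 3·5^1 + 1·5^2 + 2·5^3 + 2·5^4 + 2·5^5. Digit sequence: (1, 3, 1, 2, 2, 2).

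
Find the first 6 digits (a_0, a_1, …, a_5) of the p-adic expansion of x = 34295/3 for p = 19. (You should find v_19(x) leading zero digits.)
(a_0, …, a_5) = (0, 0, 0, 8, 6, 6)

v_19(34295/3) = 3, so a_0 = ... = a_2 = 0. Factor out: x = 19^3 · u with u = 5/3 a unit in ℤ_19. Expand u iteratively via a_{v+i} = u_i mod 19, u_{i+1} = (u_i − a_{v+i})/19:
  u_0 = 5/3;  a_3 = 8;  u_1 = (u_0 − 8)/19 = -1/3
  u_1 = -1/3;  a_4 = 6;  u_2 = (u_1 − 6)/19 = -1/3
  u_2 = -1/3;  a_5 = 6;  u_3 = (u_2 − 6)/19 = -1/3
Digits: (0, 0, 0, 8, 6, 6).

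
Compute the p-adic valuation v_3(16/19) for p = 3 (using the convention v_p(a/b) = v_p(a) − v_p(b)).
v_3(16/19) = 0

Factor powers of 3 from the numerator and denominator of the reduced fraction: 16 = 3^0 · 16 and 19 = 3^0 · 19. Apply v_p(a/b) = v_p(a) − v_p(b): v_3(16/19) = 0 − 0 = 0.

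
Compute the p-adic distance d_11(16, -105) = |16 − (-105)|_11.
d_11(16, -105) = 1/121

Step 1 — x − y = 16 − (-105) = 121. Step 2 — v_11(121) = 2 (factor: 121 = (11^2 · 1); the sign does not affect v_p). Step 3 — |x − y|_11 = 11^{-2} = 1/121.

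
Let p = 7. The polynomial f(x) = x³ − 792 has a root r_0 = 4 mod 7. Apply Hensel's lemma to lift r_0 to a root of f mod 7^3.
r_2 = 207 (mod 343)

Hensel: r_{i+1} = r_i − f(r_i)/f′(r_i) mod 7^{i+2}, where f′(x) = 3x². Iterate:
  r_0 = 4 (mod 7)
  r_1 = 11 (mod 49)
  r_2 = 207 (mod 343)
Final: r = 207 with f(r) ≡ 0 mod 7^3.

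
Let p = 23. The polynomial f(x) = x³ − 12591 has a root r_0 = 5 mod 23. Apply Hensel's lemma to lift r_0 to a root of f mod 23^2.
r_1 = 143 (mod 529)

Hensel: r_{i+1} = r_i − f(r_i)/f′(r_i) mod 23^{i+2}, where f′(x) = 3x². Iterate:
  r_0 = 5 (mod 23)
  r_1 = 143 (mod 529)
Final: r = 143 with f(r) ≡ 0 mod 23^2.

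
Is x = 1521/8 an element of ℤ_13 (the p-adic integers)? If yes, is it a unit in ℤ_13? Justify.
x ∈ ℤ_13 but not a unit; v_13(x) = 2 > 0

ℤ_13 = {x ∈ ℚ_13 : v_13(x) ≥ 0} and ℤ_13^× = {x ∈ ℤ_13 : v_13(x) = 0}. Here v_13(1521/8) = v_13(num) − v_13(den) = 2; compare against these criteria.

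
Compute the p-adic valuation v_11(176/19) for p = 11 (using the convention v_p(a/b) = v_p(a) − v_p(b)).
v_11(176/19) = 1

Factor powers of 11 from the numerator and denominator of the reduced fraction: 176 = 11^1 · 16 and 19 = 11^0 · 19. Apply v_p(a/b) = v_p(a) − v_p(b): v_11(176/19) = 1 − 0 = 1.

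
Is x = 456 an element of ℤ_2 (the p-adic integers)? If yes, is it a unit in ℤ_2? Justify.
x ∈ ℤ_2 but not a unit; v_2(x) = 3 > 0

ℤ_2 = {x ∈ ℚ_2 : v_2(x) ≥ 0} and ℤ_2^× = {x ∈ ℤ_2 : v_2(x) = 0}. Here v_2(456) = v_2(num) − v_2(den) = 3; compare against these criteria.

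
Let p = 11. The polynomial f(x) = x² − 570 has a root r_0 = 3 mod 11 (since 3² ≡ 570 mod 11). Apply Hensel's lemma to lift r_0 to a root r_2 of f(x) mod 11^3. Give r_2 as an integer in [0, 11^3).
r_2 = 1246 (mod 1331)

Hensel's recurrence: r_{i+1} = r_i − f(r_i)·(f′(r_i))^{-1} mod 11^{i+2}, with f′(x) = 2x. Iterate:
  r_0 = 3 (mod 11)
  r_1 = 36 (mod 121)
  r_2 = 1246 (mod 1331)
Final: r_2 = 1246, and one checks f(r_2) ≡ 0 mod 11^3.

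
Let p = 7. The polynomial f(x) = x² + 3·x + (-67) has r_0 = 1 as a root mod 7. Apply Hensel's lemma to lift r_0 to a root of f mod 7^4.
r_3 = 1856 (mod 2401)

Hensel: r_{i+1} = r_i − f(r_i)·(f′(r_i))^{-1} mod 7^{i+2}, f′(x) = 2x + 3. Iterate:
  r_0 = 1 (mod 7)
  r_1 = 43 (mod 49)
  r_2 = 141 (mod 343)
  r_3 = 1856 (mod 2401)
Final: r = 1856 satisfies f(r) ≡ 0 mod 7^4.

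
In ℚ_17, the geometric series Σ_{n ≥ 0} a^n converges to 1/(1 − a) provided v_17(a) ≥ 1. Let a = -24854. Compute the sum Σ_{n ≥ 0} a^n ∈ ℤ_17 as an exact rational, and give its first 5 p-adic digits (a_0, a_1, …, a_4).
Σ a^n = 1/(1 − a) = 1/24855;  first 5 digits = (1, 0, 16, 11, 0)

v_17(a) = 2 ≥ 1, so the series converges in ℤ_17 to 1/(1 − a) = 1/(1 − (-24854)) = 1/24855. Expand this rational in ℤ_17: compute digits iteratively via d_i = x_i mod 17, x_{i+1} = (x_i − d_i)/17. The first 5 digits are (1, 0, 16, 11, 0).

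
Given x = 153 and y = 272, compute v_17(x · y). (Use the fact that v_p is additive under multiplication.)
v_17(41616) = 2

v_p(x) = 1 (factor: 153 = 17^1 · 9); v_p(y) = 1 (factor: 272 = 17^1 · 16). Additivity: v_p(xy) = v_p(x) + v_p(y) = 1 + 1 = 2. (Direct check: xy = 41616 = 17^2 · (144).)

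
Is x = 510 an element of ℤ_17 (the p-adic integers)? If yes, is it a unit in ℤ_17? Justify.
x ∈ ℤ_17 but not a unit; v_17(x) = 1 > 0

ℤ_17 = {x ∈ ℚ_17 : v_17(x) ≥ 0} and ℤ_17^× = {x ∈ ℤ_17 : v_17(x) = 0}. Here v_17(510) = v_17(num) − v_17(den) = 1; compare against these criteria.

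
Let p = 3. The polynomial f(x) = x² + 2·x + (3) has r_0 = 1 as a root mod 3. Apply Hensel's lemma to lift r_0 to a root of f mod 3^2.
r_1 = 4 (mod 9)

Hensel: r_{i+1} = r_i − f(r_i)·(f′(r_i))^{-1} mod 3^{i+2}, f′(x) = 2x + 2. Iterate:
  r_0 = 1 (mod 3)
  r_1 = 4 (mod 9)
Final: r = 4 satisfies f(r) ≡ 0 mod 3^2.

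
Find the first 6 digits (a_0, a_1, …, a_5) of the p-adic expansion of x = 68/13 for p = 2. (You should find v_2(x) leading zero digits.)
(a_0, …, a_5) = (0, 0, 1, 0, 1, 0)

v_2(68/13) = 2, so a_0 = ... = a_1 = 0. Factor out: x = 2^2 · u with u = 17/13 a unit in ℤ_2. Expand u iteratively via a_{v+i} = u_i mod 2, u_{i+1} = (u_i − a_{v+i})/2:
  u_0 = 17/13;  a_2 = 1;  u_1 = (u_0 − 1)/2 = 2/13
  u_1 = 2/13;  a_3 = 0;  u_2 = (u_1 − 0)/2 = 1/13
  u_2 = 1/13;  a_4 = 1;  u_3 = (u_2 − 1)/2 = -6/13
  u_3 = -6/13;  a_5 = 0;  u_4 = (u_3 − 0)/2 = -3/13
Digits: (0, 0, 1, 0, 1, 0).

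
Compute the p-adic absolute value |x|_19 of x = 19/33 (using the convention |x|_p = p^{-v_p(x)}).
|19/33|_19 = 1/19

Step 1 — compute v_19(x) by factoring powers of 19 out of the numerator and denominator: v_19(19/33) = 1. Step 2 — apply |x|_p = p^{-v_p(x)} = 19^{-1} = 1/19.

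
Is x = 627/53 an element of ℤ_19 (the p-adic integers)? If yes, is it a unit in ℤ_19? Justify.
x ∈ ℤ_19 but not a unit; v_19(x) = 1 > 0

ℤ_19 = {x ∈ ℚ_19 : v_19(x) ≥ 0} and ℤ_19^× = {x ∈ ℤ_19 : v_19(x) = 0}. Here v_19(627/53) = v_19(num) − v_19(den) = 1; compare against these criteria.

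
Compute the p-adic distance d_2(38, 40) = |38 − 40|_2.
d_2(38, 40) = 1/2

Step 1 — x − y = 38 − 40 = -2. Step 2 — v_2(-2) = 1 (factor: -2 = −(2^1 · 1); the sign does not affect v_p). Step 3 — |x − y|_2 = 2^{-1} = 1/2.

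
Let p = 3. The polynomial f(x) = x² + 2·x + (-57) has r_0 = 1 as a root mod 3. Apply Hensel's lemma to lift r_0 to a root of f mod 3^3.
r_2 = 1 (mod 27)

Hensel: r_{i+1} = r_i − f(r_i)·(f′(r_i))^{-1} mod 3^{i+2}, f′(x) = 2x + 2. Iterate:
  r_0 = 1 (mod 3)
  r_1 = 1 (mod 9)
  r_2 = 1 (mod 27)
Final: r = 1 satisfies f(r) ≡ 0 mod 3^3.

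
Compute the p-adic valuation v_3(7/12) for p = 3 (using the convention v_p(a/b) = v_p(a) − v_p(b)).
v_3(7/12) = -1

Factor powers of 3 from the numerator and denominator of the reduced fraction: 7 = 3^0 · 7 and 12 = 3^1 · 4. Apply v_p(a/b) = v_p(a) − v_p(b): v_3(7/12) = 0 − 1 = -1.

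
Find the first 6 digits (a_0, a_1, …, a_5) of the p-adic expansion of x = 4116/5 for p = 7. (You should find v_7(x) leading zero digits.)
(a_0, …, a_5) = (0, 0, 0, 1, 3, 1)

v_7(4116/5) = 3, so a_0 = ... = a_2 = 0. Factor out: x = 7^3 · u with u = 12/5 a unit in ℤ_7. Expand u iteratively via a_{v+i} = u_i mod 7, u_{i+1} = (u_i − a_{v+i})/7:
  u_0 = 12/5;  a_3 = 1;  u_1 = (u_0 − 1)/7 = 1/5
  u_1 = 1/5;  a_4 = 3;  u_2 = (u_1 − 3)/7 = -2/5
  u_2 = -2/5;  a_5 = 1;  u_3 = (u_2 − 1)/7 = -1/5
Digits: (0, 0, 0, 1, 3, 1).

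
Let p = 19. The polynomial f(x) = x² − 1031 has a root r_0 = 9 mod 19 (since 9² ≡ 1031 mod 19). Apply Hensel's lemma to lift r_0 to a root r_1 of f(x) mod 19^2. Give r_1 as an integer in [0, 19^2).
r_1 = 142 (mod 361)

Hensel's recurrence: r_{i+1} = r_i − f(r_i)·(f′(r_i))^{-1} mod 19^{i+2}, with f′(x) = 2x. Iterate:
  r_0 = 9 (mod 19)
  r_1 = 142 (mod 361)
Final: r_1 = 142, and one checks f(r_1) ≡ 0 mod 19^2.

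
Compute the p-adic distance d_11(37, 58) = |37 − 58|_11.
d_11(37, 58) = 1

Step 1 — x − y = 37 − 58 = -21. Step 2 — v_11(-21) = 0 (factor: -21 = −(11^0 · 21); the sign does not affect v_p). Step 3 — |x − y|_11 = 11^{0} = 1.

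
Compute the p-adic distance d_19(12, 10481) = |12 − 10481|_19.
d_19(12, 10481) = 1/361

Step 1 — x − y = 12 − 10481 = -10469. Step 2 — v_19(-10469) = 2 (factor: -10469 = −(19^2 · 29); the sign does not affect v_p). Step 3 — |x − y|_19 = 19^{-2} = 1/361.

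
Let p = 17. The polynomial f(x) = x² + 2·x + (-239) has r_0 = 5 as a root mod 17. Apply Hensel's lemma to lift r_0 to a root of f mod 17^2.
r_1 = 22 (mod 289)

Hensel: r_{i+1} = r_i − f(r_i)·(f′(r_i))^{-1} mod 17^{i+2}, f′(x) = 2x + 2. Iterate:
  r_0 = 5 (mod 17)
  r_1 = 22 (mod 289)
Final: r = 22 satisfies f(r) ≡ 0 mod 17^2.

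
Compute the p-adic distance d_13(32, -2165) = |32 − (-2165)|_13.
d_13(32, -2165) = 1/2197

Step 1 — x − y = 32 − (-2165) = 2197. Step 2 — v_13(2197) = 3 (factor: 2197 = (13^3 · 1); the sign does not affect v_p). Step 3 — |x − y|_13 = 13^{-3} = 1/2197.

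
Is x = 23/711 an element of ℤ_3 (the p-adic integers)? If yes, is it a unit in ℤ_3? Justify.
x ∉ ℤ_3 (v_3(x) = -2 < 0)

ℤ_3 = {x ∈ ℚ_3 : v_3(x) ≥ 0} and ℤ_3^× = {x ∈ ℤ_3 : v_3(x) = 0}. Here v_3(23/711) = v_3(num) − v_3(den) = -2; compare against these criteria.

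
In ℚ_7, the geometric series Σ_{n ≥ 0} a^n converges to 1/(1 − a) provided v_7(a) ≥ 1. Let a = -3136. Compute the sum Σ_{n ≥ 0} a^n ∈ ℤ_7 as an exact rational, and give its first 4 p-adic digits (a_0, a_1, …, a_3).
Σ a^n = 1/(1 − a) = 1/3137;  first 4 digits = (1, 0, 6, 4)

v_7(a) = 2 ≥ 1, so the series converges in ℤ_7 to 1/(1 − a) = 1/(1 − (-3136)) = 1/3137. Expand this rational in ℤ_7: compute digits iteratively via d_i = x_i mod 7, x_{i+1} = (x_i − d_i)/7. The first 4 digits are (1, 0, 6, 4).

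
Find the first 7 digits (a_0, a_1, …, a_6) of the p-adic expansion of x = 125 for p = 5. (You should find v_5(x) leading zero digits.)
(a_0, …, a_6) = (0, 0, 0, 1, 0, 0, 0)

v_5(125) = 3, so a_0 = ... = a_2 = 0. Factor out: x = 5^3 · u with u = 1 a unit in ℤ_5. Expand u iteratively via a_{v+i} = u_i mod 5, u_{i+1} = (u_i − a_{v+i})/5:
  u_0 = 1;  a_3 = 1;  u_1 = (u_0 − 1)/5 = 0
  u_1 = 0;  a_4 = 0;  u_2 = (u_1 − 0)/5 = 0
  u_2 = 0;  a_5 = 0;  u_3 = (u_2 − 0)/5 = 0
  u_3 = 0;  a_6 = 0;  u_4 = (u_3 − 0)/5 = 0
Digits: (0, 0, 0, 1, 0, 0, 0).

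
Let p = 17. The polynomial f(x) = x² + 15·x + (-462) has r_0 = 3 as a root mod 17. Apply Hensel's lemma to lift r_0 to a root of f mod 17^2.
r_1 = 105 (mod 289)

Hensel: r_{i+1} = r_i − f(r_i)·(f′(r_i))^{-1} mod 17^{i+2}, f′(x) = 2x + 15. Iterate:
  r_0 = 3 (mod 17)
  r_1 = 105 (mod 289)
Final: r = 105 satisfies f(r) ≡ 0 mod 17^2.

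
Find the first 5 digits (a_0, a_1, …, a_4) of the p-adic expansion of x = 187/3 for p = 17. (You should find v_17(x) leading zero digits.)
(a_0, …, a_4) = (0, 15, 5, 11, 5)

v_17(187/3) = 1, so a_0 = ... = a_0 = 0. Factor out: x = 17^1 · u with u = 11/3 a unit in ℤ_17. Expand u iteratively via a_{v+i} = u_i mod 17, u_{i+1} = (u_i − a_{v+i})/17:
  u_0 = 11/3;  a_1 = 15;  u_1 = (u_0 − 15)/17 = -2/3
  u_1 = -2/3;  a_2 = 5;  u_2 = (u_1 − 5)/17 = -1/3
  u_2 = -1/3;  a_3 = 11;  u_3 = (u_2 − 11)/17 = -2/3
  u_3 = -2/3;  a_4 = 5;  u_4 = (u_3 − 5)/17 = -1/3
Digits: (0, 15, 5, 11, 5).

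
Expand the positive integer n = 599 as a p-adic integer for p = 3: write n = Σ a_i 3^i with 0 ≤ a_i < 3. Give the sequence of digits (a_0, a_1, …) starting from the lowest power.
(a_0, a_1, …) = (2, 1, 0, 1, 1, 2)

Repeated division by 3 gives the digits low-to-high: 599 = 2 + 1·3^1 + 1·3^3 + 1·3^4 + 2·3^5. Digit sequence: (2, 1, 0, 1, 1, 2).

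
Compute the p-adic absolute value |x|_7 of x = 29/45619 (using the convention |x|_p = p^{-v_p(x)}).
|29/45619|_7 = 2401

Step 1 — compute v_7(x) by factoring powers of 7 out of the numerator and denominator: v_7(29/45619) = -4. Step 2 — apply |x|_p = p^{-v_p(x)} = 7^{4} = 2401.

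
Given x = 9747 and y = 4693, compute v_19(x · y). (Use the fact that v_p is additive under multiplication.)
v_19(45742671) = 4

v_p(x) = 2 (factor: 9747 = 19^2 · 27); v_p(y) = 2 (factor: 4693 = 19^2 · 13). Additivity: v_p(xy) = v_p(x) + v_p(y) = 2 + 2 = 4. (Direct check: xy = 45742671 = 19^4 · (351).)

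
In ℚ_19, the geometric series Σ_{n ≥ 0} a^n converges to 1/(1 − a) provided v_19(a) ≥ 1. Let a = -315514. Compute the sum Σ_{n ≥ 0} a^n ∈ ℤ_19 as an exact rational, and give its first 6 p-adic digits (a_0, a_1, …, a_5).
Σ a^n = 1/(1 − a) = 1/315515;  first 6 digits = (1, 0, 0, 11, 16, 18)

v_19(a) = 3 ≥ 1, so the series converges in ℤ_19 to 1/(1 − a) = 1/(1 − (-315514)) = 1/315515. Expand this rational in ℤ_19: compute digits iteratively via d_i = x_i mod 19, x_{i+1} = (x_i − d_i)/19. The first 6 digits are (1, 0, 0, 11, 16, 18).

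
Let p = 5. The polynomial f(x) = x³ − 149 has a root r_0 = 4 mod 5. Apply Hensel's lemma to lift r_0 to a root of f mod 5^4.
r_3 = 49 (mod 625)

Hensel: r_{i+1} = r_i − f(r_i)/f′(r_i) mod 5^{i+2}, where f′(x) = 3x². Iterate:
  r_0 = 4 (mod 5)
  r_1 = 24 (mod 25)
  r_2 = 49 (mod 125)
  r_3 = 49 (mod 625)
Final: r = 49 with f(r) ≡ 0 mod 5^4.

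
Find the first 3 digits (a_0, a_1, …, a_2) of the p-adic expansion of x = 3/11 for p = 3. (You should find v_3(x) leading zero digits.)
(a_0, …, a_2) = (0, 2, 1)

v_3(3/11) = 1, so a_0 = ... = a_0 = 0. Factor out: x = 3^1 · u with u = 1/11 a unit in ℤ_3. Expand u iteratively via a_{v+i} = u_i mod 3, u_{i+1} = (u_i − a_{v+i})/3:
  u_0 = 1/11;  a_1 = 2;  u_1 = (u_0 − 2)/3 = -7/11
  u_1 = -7/11;  a_2 = 1;  u_2 = (u_1 − 1)/3 = -6/11
Digits: (0, 2, 1).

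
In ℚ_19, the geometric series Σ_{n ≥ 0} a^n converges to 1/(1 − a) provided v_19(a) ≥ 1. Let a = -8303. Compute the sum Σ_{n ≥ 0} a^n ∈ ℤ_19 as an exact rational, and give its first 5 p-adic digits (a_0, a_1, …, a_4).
Σ a^n = 1/(1 − a) = 1/8304;  first 5 digits = (1, 0, 15, 17, 15)

v_19(a) = 2 ≥ 1, so the series converges in ℤ_19 to 1/(1 − a) = 1/(1 − (-8303)) = 1/8304. Expand this rational in ℤ_19: compute digits iteratively via d_i = x_i mod 19, x_{i+1} = (x_i − d_i)/19. The first 5 digits are (1, 0, 15, 17, 15).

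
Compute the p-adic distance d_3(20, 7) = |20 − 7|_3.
d_3(20, 7) = 1

Step 1 — x − y = 20 − 7 = 13. Step 2 — v_3(13) = 0 (factor: 13 = (3^0 · 13); the sign does not affect v_p). Step 3 — |x − y|_3 = 3^{0} = 1.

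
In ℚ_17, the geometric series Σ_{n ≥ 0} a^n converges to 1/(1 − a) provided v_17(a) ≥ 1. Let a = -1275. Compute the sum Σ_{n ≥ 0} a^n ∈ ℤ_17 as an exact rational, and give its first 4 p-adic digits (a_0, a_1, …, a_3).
Σ a^n = 1/(1 − a) = 1/1276;  first 4 digits = (1, 10, 10, 4)

v_17(a) = 1 ≥ 1, so the series converges in ℤ_17 to 1/(1 − a) = 1/(1 − (-1275)) = 1/1276. Expand this rational in ℤ_17: compute digits iteratively via d_i = x_i mod 17, x_{i+1} = (x_i − d_i)/17. The first 4 digits are (1, 10, 10, 4).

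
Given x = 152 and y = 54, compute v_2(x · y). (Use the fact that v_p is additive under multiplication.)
v_2(8208) = 4

v_p(x) = 3 (factor: 152 = 2^3 · 19); v_p(y) = 1 (factor: 54 = 2^1 · 27). Additivity: v_p(xy) = v_p(x) + v_p(y) = 3 + 1 = 4. (Direct check: xy = 8208 = 2^4 · (513).)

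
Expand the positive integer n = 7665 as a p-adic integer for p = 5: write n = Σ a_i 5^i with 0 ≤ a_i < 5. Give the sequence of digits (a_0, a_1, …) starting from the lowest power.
(a_0, a_1, …) = (0, 3, 1, 1, 2, 2)

Repeated division by 5 gives the digits low-to-high: 7665 = 3·5^1 + 1·5^2 + 1·5^3 + 2·5^4 + 2·5^5. Digit sequence: (0, 3, 1, 1, 2, 2).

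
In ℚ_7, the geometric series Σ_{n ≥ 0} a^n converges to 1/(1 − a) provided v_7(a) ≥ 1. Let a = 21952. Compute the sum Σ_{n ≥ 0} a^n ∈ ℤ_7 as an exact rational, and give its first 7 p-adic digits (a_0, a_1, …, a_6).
Σ a^n = 1/(1 − a) = -1/21951;  first 7 digits = (1, 0, 0, 1, 2, 1, 1)

v_7(a) = 3 ≥ 1, so the series converges in ℤ_7 to 1/(1 − a) = 1/(1 − 21952) = -1/21951. Expand this rational in ℤ_7: compute digits iteratively via d_i = x_i mod 7, x_{i+1} = (x_i − d_i)/7. The first 7 digits are (1, 0, 0, 1, 2, 1, 1).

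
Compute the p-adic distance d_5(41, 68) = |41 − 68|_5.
d_5(41, 68) = 1

Step 1 — x − y = 41 − 68 = -27. Step 2 — v_5(-27) = 0 (factor: -27 = −(5^0 · 27); the sign does not affect v_p). Step 3 — |x − y|_5 = 5^{0} = 1.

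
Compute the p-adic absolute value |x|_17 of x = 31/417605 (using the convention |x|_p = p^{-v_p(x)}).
|31/417605|_17 = 83521

Step 1 — compute v_17(x) by factoring powers of 17 out of the numerator and denominator: v_17(31/417605) = -4. Step 2 — apply |x|_p = p^{-v_p(x)} = 17^{4} = 83521.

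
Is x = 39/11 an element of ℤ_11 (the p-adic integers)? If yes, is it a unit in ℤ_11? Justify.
x ∉ ℤ_11 (v_11(x) = -1 < 0)

ℤ_11 = {x ∈ ℚ_11 : v_11(x) ≥ 0} and ℤ_11^× = {x ∈ ℤ_11 : v_11(x) = 0}. Here v_11(39/11) = v_11(num) − v_11(den) = -1; compare against these criteria.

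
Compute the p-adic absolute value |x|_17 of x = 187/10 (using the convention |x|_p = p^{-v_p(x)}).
|187/10|_17 = 1/17

Step 1 — compute v_17(x) by factoring powers of 17 out of the numerator and denominator: v_17(187/10) = 1. Step 2 — apply |x|_p = p^{-v_p(x)} = 17^{-1} = 1/17.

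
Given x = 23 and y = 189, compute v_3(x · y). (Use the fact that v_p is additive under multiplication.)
v_3(4347) = 3

v_p(x) = 0 (factor: 23 = 3^0 · 23); v_p(y) = 3 (factor: 189 = 3^3 · 7). Additivity: v_p(xy) = v_p(x) + v_p(y) = 0 + 3 = 3. (Direct check: xy = 4347 = 3^3 · (161).)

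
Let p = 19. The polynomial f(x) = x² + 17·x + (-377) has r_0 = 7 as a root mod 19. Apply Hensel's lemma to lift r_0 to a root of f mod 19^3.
r_2 = 2762 (mod 6859)

Hensel: r_{i+1} = r_i − f(r_i)·(f′(r_i))^{-1} mod 19^{i+2}, f′(x) = 2x + 17. Iterate:
  r_0 = 7 (mod 19)
  r_1 = 235 (mod 361)
  r_2 = 2762 (mod 6859)
Final: r = 2762 satisfies f(r) ≡ 0 mod 19^3.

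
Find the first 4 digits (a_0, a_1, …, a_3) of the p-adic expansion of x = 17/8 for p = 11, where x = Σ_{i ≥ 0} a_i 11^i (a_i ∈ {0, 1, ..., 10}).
(a_0, …, a_3) = (9, 9, 6, 9)

v_11(17/8) = 0 (numerator and denominator both coprime to 11), so x ∈ ℤ_11^×. Compute digits iteratively via a_i = x_i mod 11, x_{i+1} = (x_i − a_i)/11, with x_0 = x:
  x_0 = 17/8;  a_0 = 9;  x_1 = (x_0 − 9)/11 = -5/8
  x_1 = -5/8;  a_1 = 9;  x_2 = (x_1 − 9)/11 = -7/8
  x_2 = -7/8;  a_2 = 6;  x_3 = (x_2 − 6)/11 = -5/8
  x_3 = -5/8;  a_3 = 9;  x_4 = (x_3 − 9)/11 = -7/8
Digits: (9, 9, 6, 9).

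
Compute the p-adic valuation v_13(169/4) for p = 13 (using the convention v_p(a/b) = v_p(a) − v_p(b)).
v_13(169/4) = 2

Factor powers of 13 from the numerator and denominator of the reduced fraction: 169 = 13^2 · 1 and 4 = 13^0 · 4. Apply v_p(a/b) = v_p(a) − v_p(b): v_13(169/4) = 2 − 0 = 2.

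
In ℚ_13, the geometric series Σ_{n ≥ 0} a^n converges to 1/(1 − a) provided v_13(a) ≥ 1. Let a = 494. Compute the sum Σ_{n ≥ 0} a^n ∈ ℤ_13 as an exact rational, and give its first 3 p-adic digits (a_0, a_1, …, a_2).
Σ a^n = 1/(1 − a) = -1/493;  first 3 digits = (1, 12, 3)

v_13(a) = 1 ≥ 1, so the series converges in ℤ_13 to 1/(1 − a) = 1/(1 − 494) = -1/493. Expand this rational in ℤ_13: compute digits iteratively via d_i = x_i mod 13, x_{i+1} = (x_i − d_i)/13. The first 3 digits are (1, 12, 3).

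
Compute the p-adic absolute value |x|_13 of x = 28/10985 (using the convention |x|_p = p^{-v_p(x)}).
|28/10985|_13 = 2197

Step 1 — compute v_13(x) by factoring powers of 13 out of the numerator and denominator: v_13(28/10985) = -3. Step 2 — apply |x|_p = p^{-v_p(x)} = 13^{3} = 2197.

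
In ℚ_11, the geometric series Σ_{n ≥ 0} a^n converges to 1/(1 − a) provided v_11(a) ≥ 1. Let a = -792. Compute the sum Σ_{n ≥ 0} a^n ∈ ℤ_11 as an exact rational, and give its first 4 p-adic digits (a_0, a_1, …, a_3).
Σ a^n = 1/(1 − a) = 1/793;  first 4 digits = (1, 5, 7, 1)

v_11(a) = 1 ≥ 1, so the series converges in ℤ_11 to 1/(1 − a) = 1/(1 − (-792)) = 1/793. Expand this rational in ℤ_11: compute digits iteratively via d_i = x_i mod 11, x_{i+1} = (x_i − d_i)/11. The first 4 digits are (1, 5, 7, 1).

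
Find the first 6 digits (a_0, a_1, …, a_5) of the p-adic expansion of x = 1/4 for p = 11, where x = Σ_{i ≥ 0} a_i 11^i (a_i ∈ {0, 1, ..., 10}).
(a_0, …, a_5) = (3, 8, 2, 8, 2, 8)

v_11(1/4) = 0 (numerator and denominator both coprime to 11), so x ∈ ℤ_11^×. Compute digits iteratively via a_i = x_i mod 11, x_{i+1} = (x_i − a_i)/11, with x_0 = x:
  x_0 = 1/4;  a_0 = 3;  x_1 = (x_0 − 3)/11 = -1/4
  x_1 = -1/4;  a_1 = 8;  x_2 = (x_1 − 8)/11 = -3/4
  x_2 = -3/4;  a_2 = 2;  x_3 = (x_2 − 2)/11 = -1/4
  x_3 = -1/4;  a_3 = 8;  x_4 = (x_3 − 8)/11 = -3/4
  x_4 = -3/4;  a_4 = 2;  x_5 = (x_4 − 2)/11 = -1/4
  x_5 = -1/4;  a_5 = 8;  x_6 = (x_5 − 8)/11 = -3/4
Digits: (3, 8, 2, 8, 2, 8).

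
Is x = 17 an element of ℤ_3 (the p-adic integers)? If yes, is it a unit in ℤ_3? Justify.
x ∈ ℤ_3^× (unit); v_3(x) = 0

ℤ_3 = {x ∈ ℚ_3 : v_3(x) ≥ 0} and ℤ_3^× = {x ∈ ℤ_3 : v_3(x) = 0}. Here v_3(17) = v_3(num) − v_3(den) = 0; compare against these criteria.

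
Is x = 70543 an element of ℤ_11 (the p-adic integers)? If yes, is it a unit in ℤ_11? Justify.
x ∈ ℤ_11 but not a unit; v_11(x) = 3 > 0

ℤ_11 = {x ∈ ℚ_11 : v_11(x) ≥ 0} and ℤ_11^× = {x ∈ ℤ_11 : v_11(x) = 0}. Here v_11(70543) = v_11(num) − v_11(den) = 3; compare against these criteria.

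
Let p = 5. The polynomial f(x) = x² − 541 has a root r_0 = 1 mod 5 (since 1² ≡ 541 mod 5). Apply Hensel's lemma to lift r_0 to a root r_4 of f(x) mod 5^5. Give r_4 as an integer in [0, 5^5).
r_4 = 2196 (mod 3125)

Hensel's recurrence: r_{i+1} = r_i − f(r_i)·(f′(r_i))^{-1} mod 5^{i+2}, with f′(x) = 2x. Iterate:
  r_0 = 1 (mod 5)
  r_1 = 21 (mod 25)
  r_2 = 71 (mod 125)
  r_3 = 321 (mod 625)
  r_4 = 2196 (mod 3125)
Final: r_4 = 2196, and one checks f(r_4) ≡ 0 mod 5^5.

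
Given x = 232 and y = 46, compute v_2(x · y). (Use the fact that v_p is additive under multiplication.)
v_2(10672) = 4

v_p(x) = 3 (factor: 232 = 2^3 · 29); v_p(y) = 1 (factor: 46 = 2^1 · 23). Additivity: v_p(xy) = v_p(x) + v_p(y) = 3 + 1 = 4. (Direct check: xy = 10672 = 2^4 · (667).)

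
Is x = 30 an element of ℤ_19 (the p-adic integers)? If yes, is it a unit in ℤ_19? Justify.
x ∈ ℤ_19^× (unit); v_19(x) = 0

ℤ_19 = {x ∈ ℚ_19 : v_19(x) ≥ 0} and ℤ_19^× = {x ∈ ℤ_19 : v_19(x) = 0}. Here v_19(30) = v_19(num) − v_19(den) = 0; compare against these criteria.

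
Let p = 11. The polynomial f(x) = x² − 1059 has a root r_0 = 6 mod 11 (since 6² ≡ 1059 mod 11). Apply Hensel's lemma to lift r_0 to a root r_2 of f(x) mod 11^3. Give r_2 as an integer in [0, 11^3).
r_2 = 61 (mod 1331)

Hensel's recurrence: r_{i+1} = r_i − f(r_i)·(f′(r_i))^{-1} mod 11^{i+2}, with f′(x) = 2x. Iterate:
  r_0 = 6 (mod 11)
  r_1 = 61 (mod 121)
  r_2 = 61 (mod 1331)
Final: r_2 = 61, and one checks f(r_2) ≡ 0 mod 11^3.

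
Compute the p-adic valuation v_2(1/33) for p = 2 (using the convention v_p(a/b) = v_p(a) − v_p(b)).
v_2(1/33) = 0

Factor powers of 2 from the numerator and denominator of the reduced fraction: 1 = 2^0 · 1 and 33 = 2^0 · 33. Apply v_p(a/b) = v_p(a) − v_p(b): v_2(1/33) = 0 − 0 = 0.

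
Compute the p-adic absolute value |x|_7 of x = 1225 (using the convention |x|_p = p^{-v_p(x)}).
|1225|_7 = 1/49

Step 1 — compute v_7(x) by factoring powers of 7 out of the numerator and denominator: v_7(1225) = 2. Step 2 — apply |x|_p = p^{-v_p(x)} = 7^{-2} = 1/49.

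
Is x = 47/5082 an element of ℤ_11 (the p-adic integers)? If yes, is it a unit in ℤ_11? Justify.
x ∉ ℤ_11 (v_11(x) = -2 < 0)

ℤ_11 = {x ∈ ℚ_11 : v_11(x) ≥ 0} and ℤ_11^× = {x ∈ ℤ_11 : v_11(x) = 0}. Here v_11(47/5082) = v_11(num) − v_11(den) = -2; compare against these criteria.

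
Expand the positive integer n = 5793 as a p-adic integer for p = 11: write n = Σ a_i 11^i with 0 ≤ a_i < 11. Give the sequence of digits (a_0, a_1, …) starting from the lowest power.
(a_0, a_1, …) = (7, 9, 3, 4)

Repeated division by 11 gives the digits low-to-high: 5793 = 7 + 9·11^1 + 3·11^2 + 4·11^3. Digit sequence: (7, 9, 3, 4).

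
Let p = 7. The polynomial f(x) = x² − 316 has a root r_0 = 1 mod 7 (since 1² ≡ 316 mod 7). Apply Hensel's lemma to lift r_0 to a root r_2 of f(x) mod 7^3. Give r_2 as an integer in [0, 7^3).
r_2 = 232 (mod 343)

Hensel's recurrence: r_{i+1} = r_i − f(r_i)·(f′(r_i))^{-1} mod 7^{i+2}, with f′(x) = 2x. Iterate:
  r_0 = 1 (mod 7)
  r_1 = 36 (mod 49)
  r_2 = 232 (mod 343)
Final: r_2 = 232, and one checks f(r_2) ≡ 0 mod 7^3.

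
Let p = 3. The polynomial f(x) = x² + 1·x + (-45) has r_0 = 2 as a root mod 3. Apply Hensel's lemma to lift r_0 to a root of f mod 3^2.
r_1 = 8 (mod 9)

Hensel: r_{i+1} = r_i − f(r_i)·(f′(r_i))^{-1} mod 3^{i+2}, f′(x) = 2x + 1. Iterate:
  r_0 = 2 (mod 3)
  r_1 = 8 (mod 9)
Final: r = 8 satisfies f(r) ≡ 0 mod 3^2.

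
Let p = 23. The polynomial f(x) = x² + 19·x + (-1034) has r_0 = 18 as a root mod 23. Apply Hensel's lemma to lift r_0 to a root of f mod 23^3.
r_2 = 5055 (mod 12167)

Hensel: r_{i+1} = r_i − f(r_i)·(f′(r_i))^{-1} mod 23^{i+2}, f′(x) = 2x + 19. Iterate:
  r_0 = 18 (mod 23)
  r_1 = 294 (mod 529)
  r_2 = 5055 (mod 12167)
Final: r = 5055 satisfies f(r) ≡ 0 mod 23^3.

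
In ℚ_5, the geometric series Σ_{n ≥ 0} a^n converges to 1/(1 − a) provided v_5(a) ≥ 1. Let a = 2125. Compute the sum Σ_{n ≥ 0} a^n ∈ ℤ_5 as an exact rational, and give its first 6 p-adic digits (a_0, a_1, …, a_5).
Σ a^n = 1/(1 − a) = -1/2124;  first 6 digits = (1, 0, 0, 2, 3, 0)

v_5(a) = 3 ≥ 1, so the series converges in ℤ_5 to 1/(1 − a) = 1/(1 − 2125) = -1/2124. Expand this rational in ℤ_5: compute digits iteratively via d_i = x_i mod 5, x_{i+1} = (x_i − d_i)/5. The first 6 digits are (1, 0, 0, 2, 3, 0).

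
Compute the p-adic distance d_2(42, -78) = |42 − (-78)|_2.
d_2(42, -78) = 1/8

Step 1 — x − y = 42 − (-78) = 120. Step 2 — v_2(120) = 3 (factor: 120 = (2^3 · 15); the sign does not affect v_p). Step 3 — |x − y|_2 = 2^{-3} = 1/8.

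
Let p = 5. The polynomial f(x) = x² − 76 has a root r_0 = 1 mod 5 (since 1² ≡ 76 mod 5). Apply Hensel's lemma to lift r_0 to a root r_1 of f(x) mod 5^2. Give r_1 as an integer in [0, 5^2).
r_1 = 1 (mod 25)

Hensel's recurrence: r_{i+1} = r_i − f(r_i)·(f′(r_i))^{-1} mod 5^{i+2}, with f′(x) = 2x. Iterate:
  r_0 = 1 (mod 5)
  r_1 = 1 (mod 25)
Final: r_1 = 1, and one checks f(r_1) ≡ 0 mod 5^2.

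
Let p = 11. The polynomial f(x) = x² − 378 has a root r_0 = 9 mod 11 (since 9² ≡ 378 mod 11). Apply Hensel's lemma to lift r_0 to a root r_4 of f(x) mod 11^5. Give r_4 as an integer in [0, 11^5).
r_4 = 27795 (mod 161051)

Hensel's recurrence: r_{i+1} = r_i − f(r_i)·(f′(r_i))^{-1} mod 11^{i+2}, with f′(x) = 2x. Iterate:
  r_0 = 9 (mod 11)
  r_1 = 86 (mod 121)
  r_2 = 1175 (mod 1331)
  r_3 = 13154 (mod 14641)
  r_4 = 27795 (mod 161051)
Final: r_4 = 27795, and one checks f(r_4) ≡ 0 mod 11^5.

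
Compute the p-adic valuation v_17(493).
v_17(493) = 1

v_17(n) is the largest exponent k such that 17^k divides n. Factor out: 493 = 17^1 · 29. (Sign doesn't affect v_p.) So v_17(493) = 1.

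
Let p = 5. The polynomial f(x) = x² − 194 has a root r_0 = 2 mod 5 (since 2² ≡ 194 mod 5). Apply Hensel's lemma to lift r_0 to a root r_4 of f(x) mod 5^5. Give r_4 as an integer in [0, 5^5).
r_4 = 1212 (mod 3125)

Hensel's recurrence: r_{i+1} = r_i − f(r_i)·(f′(r_i))^{-1} mod 5^{i+2}, with f′(x) = 2x. Iterate:
  r_0 = 2 (mod 5)
  r_1 = 12 (mod 25)
  r_2 = 87 (mod 125)
  r_3 = 587 (mod 625)
  r_4 = 1212 (mod 3125)
Final: r_4 = 1212, and one checks f(r_4) ≡ 0 mod 5^5.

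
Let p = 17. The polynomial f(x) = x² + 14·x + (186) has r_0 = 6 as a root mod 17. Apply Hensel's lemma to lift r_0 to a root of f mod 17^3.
r_2 = 3729 (mod 4913)

Hensel: r_{i+1} = r_i − f(r_i)·(f′(r_i))^{-1} mod 17^{i+2}, f′(x) = 2x + 14. Iterate:
  r_0 = 6 (mod 17)
  r_1 = 261 (mod 289)
  r_2 = 3729 (mod 4913)
Final: r = 3729 satisfies f(r) ≡ 0 mod 17^3.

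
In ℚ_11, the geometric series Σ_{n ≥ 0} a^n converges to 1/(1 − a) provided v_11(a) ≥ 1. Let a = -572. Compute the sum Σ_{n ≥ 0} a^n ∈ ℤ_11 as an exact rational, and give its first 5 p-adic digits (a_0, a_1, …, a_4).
Σ a^n = 1/(1 − a) = 1/573;  first 5 digits = (1, 3, 4, 8, 3)

v_11(a) = 1 ≥ 1, so the series converges in ℤ_11 to 1/(1 − a) = 1/(1 − (-572)) = 1/573. Expand this rational in ℤ_11: compute digits iteratively via d_i = x_i mod 11, x_{i+1} = (x_i − d_i)/11. The first 5 digits are (1, 3, 4, 8, 3).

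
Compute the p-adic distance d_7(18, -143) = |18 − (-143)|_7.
d_7(18, -143) = 1/7

Step 1 — x − y = 18 − (-143) = 161. Step 2 — v_7(161) = 1 (factor: 161 = (7^1 · 23); the sign does not affect v_p). Step 3 — |x − y|_7 = 7^{-1} = 1/7.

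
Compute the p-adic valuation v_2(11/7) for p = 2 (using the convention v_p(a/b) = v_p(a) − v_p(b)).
v_2(11/7) = 0

Factor powers of 2 from the numerator and denominator of the reduced fraction: 11 = 2^0 · 11 and 7 = 2^0 · 7. Apply v_p(a/b) = v_p(a) − v_p(b): v_2(11/7) = 0 − 0 = 0.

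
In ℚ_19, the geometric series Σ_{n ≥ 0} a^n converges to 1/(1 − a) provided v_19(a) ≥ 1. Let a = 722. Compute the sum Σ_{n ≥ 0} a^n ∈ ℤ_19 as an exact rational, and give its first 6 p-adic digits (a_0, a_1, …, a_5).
Σ a^n = 1/(1 − a) = -1/721;  first 6 digits = (1, 0, 2, 0, 4, 0)

v_19(a) = 2 ≥ 1, so the series converges in ℤ_19 to 1/(1 − a) = 1/(1 − 722) = -1/721. Expand this rational in ℤ_19: compute digits iteratively via d_i = x_i mod 19, x_{i+1} = (x_i − d_i)/19. The first 6 digits are (1, 0, 2, 0, 4, 0).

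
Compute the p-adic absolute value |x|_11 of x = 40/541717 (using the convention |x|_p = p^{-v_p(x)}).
|40/541717|_11 = 14641

Step 1 — compute v_11(x) by factoring powers of 11 out of the numerator and denominator: v_11(40/541717) = -4. Step 2 — apply |x|_p = p^{-v_p(x)} = 11^{4} = 14641.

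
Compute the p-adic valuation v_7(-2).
v_7(-2) = 0

v_7(n) is the largest exponent k such that 7^k divides n. Factor out: -2 = -7^0 · 2. (Sign doesn't affect v_p.) So v_7(-2) = 0.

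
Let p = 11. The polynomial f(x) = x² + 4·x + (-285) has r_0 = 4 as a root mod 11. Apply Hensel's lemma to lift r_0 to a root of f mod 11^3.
r_2 = 15 (mod 1331)

Hensel: r_{i+1} = r_i − f(r_i)·(f′(r_i))^{-1} mod 11^{i+2}, f′(x) = 2x + 4. Iterate:
  r_0 = 4 (mod 11)
  r_1 = 15 (mod 121)
  r_2 = 15 (mod 1331)
Final: r = 15 satisfies f(r) ≡ 0 mod 11^3.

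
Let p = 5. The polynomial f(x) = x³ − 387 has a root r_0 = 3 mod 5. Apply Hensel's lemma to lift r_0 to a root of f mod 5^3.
r_2 = 8 (mod 125)

Hensel: r_{i+1} = r_i − f(r_i)/f′(r_i) mod 5^{i+2}, where f′(x) = 3x². Iterate:
  r_0 = 3 (mod 5)
  r_1 = 8 (mod 25)
  r_2 = 8 (mod 125)
Final: r = 8 with f(r) ≡ 0 mod 5^3.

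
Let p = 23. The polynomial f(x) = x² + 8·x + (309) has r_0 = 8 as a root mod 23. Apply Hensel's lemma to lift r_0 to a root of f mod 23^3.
r_2 = 1158 (mod 12167)

Hensel: r_{i+1} = r_i − f(r_i)·(f′(r_i))^{-1} mod 23^{i+2}, f′(x) = 2x + 8. Iterate:
  r_0 = 8 (mod 23)
  r_1 = 100 (mod 529)
  r_2 = 1158 (mod 12167)
Final: r = 1158 satisfies f(r) ≡ 0 mod 23^3.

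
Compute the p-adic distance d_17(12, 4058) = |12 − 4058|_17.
d_17(12, 4058) = 1/289

Step 1 — x − y = 12 − 4058 = -4046. Step 2 — v_17(-4046) = 2 (factor: -4046 = −(17^2 · 14); the sign does not affect v_p). Step 3 — |x − y|_17 = 17^{-2} = 1/289.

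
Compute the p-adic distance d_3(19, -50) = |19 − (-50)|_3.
d_3(19, -50) = 1/3

Step 1 — x − y = 19 − (-50) = 69. Step 2 — v_3(69) = 1 (factor: 69 = (3^1 · 23); the sign does not affect v_p). Step 3 — |x − y|_3 = 3^{-1} = 1/3.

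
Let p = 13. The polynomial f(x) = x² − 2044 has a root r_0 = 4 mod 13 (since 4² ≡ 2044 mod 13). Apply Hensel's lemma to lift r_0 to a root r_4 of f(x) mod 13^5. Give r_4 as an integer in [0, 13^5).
r_4 = 328709 (mod 371293)

Hensel's recurrence: r_{i+1} = r_i − f(r_i)·(f′(r_i))^{-1} mod 13^{i+2}, with f′(x) = 2x. Iterate:
  r_0 = 4 (mod 13)
  r_1 = 4 (mod 169)
  r_2 = 1356 (mod 2197)
  r_3 = 14538 (mod 28561)
  r_4 = 328709 (mod 371293)
Final: r_4 = 328709, and one checks f(r_4) ≡ 0 mod 13^5.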